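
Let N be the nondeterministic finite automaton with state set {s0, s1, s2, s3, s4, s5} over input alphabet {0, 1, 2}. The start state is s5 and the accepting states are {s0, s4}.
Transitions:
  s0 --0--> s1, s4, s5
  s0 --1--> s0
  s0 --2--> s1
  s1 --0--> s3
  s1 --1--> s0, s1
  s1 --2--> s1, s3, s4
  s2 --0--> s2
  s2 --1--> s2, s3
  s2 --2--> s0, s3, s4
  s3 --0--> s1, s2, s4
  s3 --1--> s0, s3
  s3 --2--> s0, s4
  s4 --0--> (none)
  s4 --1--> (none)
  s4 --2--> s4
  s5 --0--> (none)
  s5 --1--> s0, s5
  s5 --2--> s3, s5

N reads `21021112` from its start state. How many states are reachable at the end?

5

Start: {s5}
read 2: {s3, s5}
read 1: {s0, s3, s5}
read 0: {s1, s2, s4, s5}
read 2: {s0, s1, s3, s4, s5}
read 1: {s0, s1, s3, s5}
read 1: {s0, s1, s3, s5}
read 1: {s0, s1, s3, s5}
read 2: {s0, s1, s3, s4, s5}
Final reachable set {s0, s1, s3, s4, s5} has 5 states.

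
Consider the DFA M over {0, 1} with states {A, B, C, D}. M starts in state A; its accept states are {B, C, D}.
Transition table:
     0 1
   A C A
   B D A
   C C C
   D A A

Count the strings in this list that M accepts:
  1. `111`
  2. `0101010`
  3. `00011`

2

`111`: rejected
`0101010`: accepted
`00011`: accepted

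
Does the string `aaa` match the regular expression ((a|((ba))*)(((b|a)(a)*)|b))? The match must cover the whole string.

yes

Split as ε·aaa: (a|((ba))*) matches ε and (((b|a)(a)*)|b) matches aaa.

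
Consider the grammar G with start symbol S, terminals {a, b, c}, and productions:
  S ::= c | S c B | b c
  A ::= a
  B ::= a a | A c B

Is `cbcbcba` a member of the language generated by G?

no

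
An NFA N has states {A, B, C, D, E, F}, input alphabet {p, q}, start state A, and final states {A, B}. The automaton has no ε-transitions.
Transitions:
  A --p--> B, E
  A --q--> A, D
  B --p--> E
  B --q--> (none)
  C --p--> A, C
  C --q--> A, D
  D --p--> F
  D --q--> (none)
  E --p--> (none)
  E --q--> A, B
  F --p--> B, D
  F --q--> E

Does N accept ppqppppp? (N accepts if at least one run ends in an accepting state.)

rejected

Start: {A}
read p: {B, E}
read p: {E}
read q: {A, B}
read p: {B, E}
read p: {E}
read p: {}
The reachable set is empty and stays empty for the remaining 2 symbols.
Reachable ∩ accepting = {} — empty.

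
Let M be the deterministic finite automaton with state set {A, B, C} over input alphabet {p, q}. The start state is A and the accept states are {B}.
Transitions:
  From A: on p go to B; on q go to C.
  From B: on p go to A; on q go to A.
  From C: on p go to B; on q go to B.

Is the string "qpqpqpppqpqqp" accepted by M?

A --q--> C
C --p--> B
B --q--> A
A --p--> B
B --q--> A
A --p--> B
B --p--> A
A --p--> B
B --q--> A
A --p--> B
B --q--> A
A --q--> C
C --p--> B
End in state B, which is an accepting state.

accepted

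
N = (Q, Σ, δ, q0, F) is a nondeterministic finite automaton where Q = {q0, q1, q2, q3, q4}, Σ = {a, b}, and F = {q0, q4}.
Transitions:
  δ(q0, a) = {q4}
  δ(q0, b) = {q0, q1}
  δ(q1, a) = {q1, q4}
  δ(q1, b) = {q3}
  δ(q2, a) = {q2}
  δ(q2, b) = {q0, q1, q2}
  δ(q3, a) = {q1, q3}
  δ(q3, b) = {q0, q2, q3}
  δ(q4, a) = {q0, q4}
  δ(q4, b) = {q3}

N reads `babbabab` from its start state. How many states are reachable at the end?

Start: {q0}
read b: {q0, q1}
read a: {q1, q4}
read b: {q3}
read b: {q0, q2, q3}
read a: {q1, q2, q3, q4}
read b: {q0, q1, q2, q3}
read a: {q1, q2, q3, q4}
read b: {q0, q1, q2, q3}
Final reachable set {q0, q1, q2, q3} has 4 states.

4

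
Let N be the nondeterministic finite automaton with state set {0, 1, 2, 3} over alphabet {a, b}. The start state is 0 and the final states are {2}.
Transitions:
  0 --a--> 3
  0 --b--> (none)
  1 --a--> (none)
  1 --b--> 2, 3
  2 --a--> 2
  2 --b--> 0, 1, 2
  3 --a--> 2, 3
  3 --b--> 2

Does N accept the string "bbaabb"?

rejected

Start: {0}
read b: {}
The reachable set is empty and stays empty for the remaining 5 symbols.
Reachable ∩ accepting = {} — empty.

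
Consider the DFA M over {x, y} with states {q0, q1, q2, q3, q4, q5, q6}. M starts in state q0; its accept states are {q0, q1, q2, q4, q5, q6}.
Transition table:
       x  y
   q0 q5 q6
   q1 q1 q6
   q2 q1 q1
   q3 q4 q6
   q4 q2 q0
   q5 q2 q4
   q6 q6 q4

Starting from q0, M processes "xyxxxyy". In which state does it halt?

q0 --x--> q5
q5 --y--> q4
q4 --x--> q2
q2 --x--> q1
q1 --x--> q1
q1 --y--> q6
q6 --y--> q4

q4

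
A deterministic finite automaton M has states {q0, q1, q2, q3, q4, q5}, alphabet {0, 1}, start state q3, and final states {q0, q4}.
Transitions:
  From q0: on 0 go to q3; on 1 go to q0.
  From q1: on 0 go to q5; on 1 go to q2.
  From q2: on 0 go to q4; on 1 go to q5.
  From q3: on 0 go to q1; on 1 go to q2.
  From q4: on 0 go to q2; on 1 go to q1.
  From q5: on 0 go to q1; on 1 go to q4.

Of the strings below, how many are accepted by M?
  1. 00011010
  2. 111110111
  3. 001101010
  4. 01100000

00011010: accepted
111110111: rejected
001101010: rejected
01100000: rejected

1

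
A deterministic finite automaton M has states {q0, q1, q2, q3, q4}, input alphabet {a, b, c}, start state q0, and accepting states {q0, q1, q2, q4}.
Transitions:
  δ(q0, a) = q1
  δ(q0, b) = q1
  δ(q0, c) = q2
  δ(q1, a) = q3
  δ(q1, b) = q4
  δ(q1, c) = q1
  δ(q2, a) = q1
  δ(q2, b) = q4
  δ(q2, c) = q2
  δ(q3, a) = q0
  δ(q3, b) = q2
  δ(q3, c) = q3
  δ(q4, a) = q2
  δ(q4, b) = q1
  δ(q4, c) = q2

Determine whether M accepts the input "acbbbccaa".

q0 --a--> q1
q1 --c--> q1
q1 --b--> q4
q4 --b--> q1
q1 --b--> q4
q4 --c--> q2
q2 --c--> q2
q2 --a--> q1
q1 --a--> q3
End in state q3, which is not an accepting state.

rejected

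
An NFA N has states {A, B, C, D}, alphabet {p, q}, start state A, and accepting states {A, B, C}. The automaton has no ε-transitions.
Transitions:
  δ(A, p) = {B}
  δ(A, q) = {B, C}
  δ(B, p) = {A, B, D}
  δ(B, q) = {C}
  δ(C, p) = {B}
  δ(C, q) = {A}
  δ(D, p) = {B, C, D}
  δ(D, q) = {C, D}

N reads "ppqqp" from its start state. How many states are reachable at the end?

3

Start: {A}
read p: {B}
read p: {A, B, D}
read q: {B, C, D}
read q: {A, C, D}
read p: {B, C, D}
Final reachable set {B, C, D} has 3 states.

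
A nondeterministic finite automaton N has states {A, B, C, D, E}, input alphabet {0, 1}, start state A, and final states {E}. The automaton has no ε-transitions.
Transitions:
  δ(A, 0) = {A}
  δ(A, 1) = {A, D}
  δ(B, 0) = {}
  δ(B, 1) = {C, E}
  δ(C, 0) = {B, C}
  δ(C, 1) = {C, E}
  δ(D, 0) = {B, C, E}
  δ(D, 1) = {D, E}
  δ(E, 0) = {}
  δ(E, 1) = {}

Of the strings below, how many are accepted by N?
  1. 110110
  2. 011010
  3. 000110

3

110110: accepted
011010: accepted
000110: accepted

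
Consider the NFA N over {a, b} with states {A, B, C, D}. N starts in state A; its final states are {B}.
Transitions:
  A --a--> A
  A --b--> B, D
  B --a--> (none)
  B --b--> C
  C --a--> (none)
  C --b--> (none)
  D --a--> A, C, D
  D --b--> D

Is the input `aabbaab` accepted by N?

Start: {A}
read a: {A}
read a: {A}
read b: {B, D}
read b: {C, D}
read a: {A, C, D}
read a: {A, C, D}
read b: {B, D}
Reachable ∩ accepting = {B} — nonempty.

accepted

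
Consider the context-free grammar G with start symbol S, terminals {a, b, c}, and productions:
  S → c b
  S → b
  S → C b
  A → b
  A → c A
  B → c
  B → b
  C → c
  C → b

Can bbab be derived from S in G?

no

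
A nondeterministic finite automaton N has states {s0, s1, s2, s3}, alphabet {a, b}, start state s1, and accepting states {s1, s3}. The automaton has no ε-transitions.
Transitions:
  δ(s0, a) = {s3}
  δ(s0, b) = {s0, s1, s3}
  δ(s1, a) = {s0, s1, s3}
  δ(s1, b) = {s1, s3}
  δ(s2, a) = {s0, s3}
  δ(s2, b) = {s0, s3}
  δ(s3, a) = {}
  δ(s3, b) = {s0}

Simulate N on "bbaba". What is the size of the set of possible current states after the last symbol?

Start: {s1}
read b: {s1, s3}
read b: {s0, s1, s3}
read a: {s0, s1, s3}
read b: {s0, s1, s3}
read a: {s0, s1, s3}
Final reachable set {s0, s1, s3} has 3 states.

3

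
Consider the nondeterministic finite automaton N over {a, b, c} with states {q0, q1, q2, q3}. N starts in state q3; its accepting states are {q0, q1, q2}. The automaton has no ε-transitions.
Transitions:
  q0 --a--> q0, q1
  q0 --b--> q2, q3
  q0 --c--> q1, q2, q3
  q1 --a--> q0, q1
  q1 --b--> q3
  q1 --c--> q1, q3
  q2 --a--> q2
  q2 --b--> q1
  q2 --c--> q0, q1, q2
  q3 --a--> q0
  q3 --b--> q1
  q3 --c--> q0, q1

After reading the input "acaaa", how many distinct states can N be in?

Start: {q3}
read a: {q0}
read c: {q1, q2, q3}
read a: {q0, q1, q2}
read a: {q0, q1, q2}
read a: {q0, q1, q2}
Final reachable set {q0, q1, q2} has 3 states.

3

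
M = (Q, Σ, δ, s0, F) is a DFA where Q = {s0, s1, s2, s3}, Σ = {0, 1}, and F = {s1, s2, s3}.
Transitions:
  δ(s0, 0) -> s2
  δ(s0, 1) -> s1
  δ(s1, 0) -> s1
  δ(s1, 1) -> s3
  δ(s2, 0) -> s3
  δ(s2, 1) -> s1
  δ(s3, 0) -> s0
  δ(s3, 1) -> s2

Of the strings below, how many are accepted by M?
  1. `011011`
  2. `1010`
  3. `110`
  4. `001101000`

`011011`: accepted
`1010`: rejected
`110`: rejected
`001101000`: accepted

2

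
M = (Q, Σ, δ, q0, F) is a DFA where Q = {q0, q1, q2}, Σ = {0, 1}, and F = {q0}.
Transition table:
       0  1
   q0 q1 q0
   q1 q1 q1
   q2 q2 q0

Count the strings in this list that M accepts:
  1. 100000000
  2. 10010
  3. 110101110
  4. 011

0

100000000: rejected
10010: rejected
110101110: rejected
011: rejected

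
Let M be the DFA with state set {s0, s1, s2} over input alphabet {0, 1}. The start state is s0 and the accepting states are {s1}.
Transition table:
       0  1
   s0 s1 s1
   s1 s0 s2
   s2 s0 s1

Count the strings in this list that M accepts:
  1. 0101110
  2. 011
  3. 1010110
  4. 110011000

0101110: rejected
011: accepted
1010110: rejected
110011000: rejected

1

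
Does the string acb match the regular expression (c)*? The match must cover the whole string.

acb cannot be split into zero or more pieces each matching c.

no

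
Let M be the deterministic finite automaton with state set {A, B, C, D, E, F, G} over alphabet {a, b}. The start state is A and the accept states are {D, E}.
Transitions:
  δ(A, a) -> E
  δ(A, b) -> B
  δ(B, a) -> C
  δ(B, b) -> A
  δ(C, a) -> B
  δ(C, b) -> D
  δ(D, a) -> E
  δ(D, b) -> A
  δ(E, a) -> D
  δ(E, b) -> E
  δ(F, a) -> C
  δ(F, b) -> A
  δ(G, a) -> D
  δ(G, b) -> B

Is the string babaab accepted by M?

rejected

A --b--> B
B --a--> C
C --b--> D
D --a--> E
E --a--> D
D --b--> A
End in state A, which is not an accepting state.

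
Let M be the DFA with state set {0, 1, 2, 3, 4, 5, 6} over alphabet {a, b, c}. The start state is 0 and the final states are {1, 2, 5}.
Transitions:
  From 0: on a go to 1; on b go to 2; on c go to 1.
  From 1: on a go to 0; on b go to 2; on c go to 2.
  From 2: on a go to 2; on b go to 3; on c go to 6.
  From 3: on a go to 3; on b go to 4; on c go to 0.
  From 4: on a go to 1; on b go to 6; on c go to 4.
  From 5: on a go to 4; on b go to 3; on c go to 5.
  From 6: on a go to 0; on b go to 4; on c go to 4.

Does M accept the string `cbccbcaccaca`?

rejected

0 --c--> 1
1 --b--> 2
2 --c--> 6
6 --c--> 4
4 --b--> 6
6 --c--> 4
4 --a--> 1
1 --c--> 2
2 --c--> 6
6 --a--> 0
0 --c--> 1
1 --a--> 0
End in state 0, which is not an accepting state.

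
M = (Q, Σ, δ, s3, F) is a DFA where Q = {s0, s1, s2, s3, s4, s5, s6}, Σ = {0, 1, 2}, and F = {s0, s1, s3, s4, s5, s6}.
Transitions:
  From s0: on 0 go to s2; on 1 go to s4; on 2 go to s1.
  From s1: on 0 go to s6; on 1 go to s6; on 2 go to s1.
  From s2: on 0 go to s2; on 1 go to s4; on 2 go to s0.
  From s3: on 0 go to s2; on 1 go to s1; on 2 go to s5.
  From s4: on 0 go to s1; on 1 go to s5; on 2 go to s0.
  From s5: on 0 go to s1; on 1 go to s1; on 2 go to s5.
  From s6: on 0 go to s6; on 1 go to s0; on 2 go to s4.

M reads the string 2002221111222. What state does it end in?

s5

s3 --2--> s5
s5 --0--> s1
s1 --0--> s6
s6 --2--> s4
s4 --2--> s0
s0 --2--> s1
s1 --1--> s6
s6 --1--> s0
s0 --1--> s4
s4 --1--> s5
s5 --2--> s5
s5 --2--> s5
s5 --2--> s5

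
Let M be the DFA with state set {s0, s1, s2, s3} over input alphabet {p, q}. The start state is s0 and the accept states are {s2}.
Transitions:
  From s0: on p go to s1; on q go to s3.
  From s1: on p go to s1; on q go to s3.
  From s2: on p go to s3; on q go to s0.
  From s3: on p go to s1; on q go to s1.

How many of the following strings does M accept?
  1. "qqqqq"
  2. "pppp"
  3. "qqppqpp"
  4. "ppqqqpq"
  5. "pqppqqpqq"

"qqqqq": rejected
"pppp": rejected
"qqppqpp": rejected
"ppqqqpq": rejected
"pqppqqpqq": rejected

0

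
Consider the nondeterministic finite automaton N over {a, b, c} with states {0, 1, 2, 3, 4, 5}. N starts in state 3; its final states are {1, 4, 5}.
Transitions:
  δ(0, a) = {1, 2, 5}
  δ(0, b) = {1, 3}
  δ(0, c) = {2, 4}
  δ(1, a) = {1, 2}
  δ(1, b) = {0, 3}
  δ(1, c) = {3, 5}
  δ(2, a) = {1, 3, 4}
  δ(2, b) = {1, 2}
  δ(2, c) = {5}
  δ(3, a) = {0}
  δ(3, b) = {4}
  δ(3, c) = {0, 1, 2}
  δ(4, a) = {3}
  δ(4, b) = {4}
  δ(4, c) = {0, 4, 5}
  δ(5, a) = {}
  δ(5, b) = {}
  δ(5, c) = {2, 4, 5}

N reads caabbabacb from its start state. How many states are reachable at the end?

5

Start: {3}
read c: {0, 1, 2}
read a: {1, 2, 3, 4, 5}
read a: {0, 1, 2, 3, 4}
read b: {0, 1, 2, 3, 4}
read b: {0, 1, 2, 3, 4}
read a: {0, 1, 2, 3, 4, 5}
read b: {0, 1, 2, 3, 4}
read a: {0, 1, 2, 3, 4, 5}
read c: {0, 1, 2, 3, 4, 5}
read b: {0, 1, 2, 3, 4}
Final reachable set {0, 1, 2, 3, 4} has 5 states.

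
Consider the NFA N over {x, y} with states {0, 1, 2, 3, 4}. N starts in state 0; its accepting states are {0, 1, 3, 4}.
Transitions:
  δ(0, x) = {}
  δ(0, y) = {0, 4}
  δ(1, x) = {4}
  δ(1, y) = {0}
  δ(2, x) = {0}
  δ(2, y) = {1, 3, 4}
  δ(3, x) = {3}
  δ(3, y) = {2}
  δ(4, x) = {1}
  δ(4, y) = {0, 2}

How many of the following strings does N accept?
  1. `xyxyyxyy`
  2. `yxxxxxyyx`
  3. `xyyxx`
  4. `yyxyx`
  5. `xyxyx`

2

`xyxyyxyy`: rejected
`yxxxxxyyx`: accepted
`xyyxx`: rejected
`yyxyx`: accepted
`xyxyx`: rejected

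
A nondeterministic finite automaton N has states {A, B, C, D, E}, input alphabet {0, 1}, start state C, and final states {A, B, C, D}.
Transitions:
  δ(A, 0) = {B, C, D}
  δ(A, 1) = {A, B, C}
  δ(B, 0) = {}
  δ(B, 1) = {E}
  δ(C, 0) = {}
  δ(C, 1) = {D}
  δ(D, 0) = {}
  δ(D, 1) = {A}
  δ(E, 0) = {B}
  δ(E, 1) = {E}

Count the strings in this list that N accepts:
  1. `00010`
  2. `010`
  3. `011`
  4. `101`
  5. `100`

`00010`: rejected
`010`: rejected
`011`: rejected
`101`: rejected
`100`: rejected

0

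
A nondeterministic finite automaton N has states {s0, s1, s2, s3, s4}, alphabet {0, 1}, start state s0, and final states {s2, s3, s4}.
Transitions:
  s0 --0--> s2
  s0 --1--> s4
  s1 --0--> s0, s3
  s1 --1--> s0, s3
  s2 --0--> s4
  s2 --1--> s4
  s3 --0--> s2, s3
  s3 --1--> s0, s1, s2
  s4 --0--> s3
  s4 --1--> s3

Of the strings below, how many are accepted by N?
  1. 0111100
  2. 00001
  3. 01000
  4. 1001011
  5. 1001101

5

0111100: accepted
00001: accepted
01000: accepted
1001011: accepted
1001101: accepted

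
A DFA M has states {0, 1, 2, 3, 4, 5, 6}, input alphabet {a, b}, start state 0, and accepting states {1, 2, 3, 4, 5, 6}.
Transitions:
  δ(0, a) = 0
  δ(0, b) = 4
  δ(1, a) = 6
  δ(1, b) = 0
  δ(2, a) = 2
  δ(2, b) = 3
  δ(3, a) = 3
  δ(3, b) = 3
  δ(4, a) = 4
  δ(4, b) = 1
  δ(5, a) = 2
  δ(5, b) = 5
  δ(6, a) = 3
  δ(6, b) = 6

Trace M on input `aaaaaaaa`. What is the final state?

0

0 --a--> 0
0 --a--> 0
0 --a--> 0
0 --a--> 0
0 --a--> 0
0 --a--> 0
0 --a--> 0
0 --a--> 0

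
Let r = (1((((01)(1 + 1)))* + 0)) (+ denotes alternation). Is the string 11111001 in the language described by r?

No split of 11111001 into u·v has 1 matching u and ((((01)(1+1)))*+0) matching v.

no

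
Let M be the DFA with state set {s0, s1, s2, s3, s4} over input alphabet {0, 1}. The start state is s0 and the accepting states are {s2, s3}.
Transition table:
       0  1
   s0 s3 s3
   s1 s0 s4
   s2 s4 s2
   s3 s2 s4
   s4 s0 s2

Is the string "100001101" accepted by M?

accepted

s0 --1--> s3
s3 --0--> s2
s2 --0--> s4
s4 --0--> s0
s0 --0--> s3
s3 --1--> s4
s4 --1--> s2
s2 --0--> s4
s4 --1--> s2
End in state s2, which is an accepting state.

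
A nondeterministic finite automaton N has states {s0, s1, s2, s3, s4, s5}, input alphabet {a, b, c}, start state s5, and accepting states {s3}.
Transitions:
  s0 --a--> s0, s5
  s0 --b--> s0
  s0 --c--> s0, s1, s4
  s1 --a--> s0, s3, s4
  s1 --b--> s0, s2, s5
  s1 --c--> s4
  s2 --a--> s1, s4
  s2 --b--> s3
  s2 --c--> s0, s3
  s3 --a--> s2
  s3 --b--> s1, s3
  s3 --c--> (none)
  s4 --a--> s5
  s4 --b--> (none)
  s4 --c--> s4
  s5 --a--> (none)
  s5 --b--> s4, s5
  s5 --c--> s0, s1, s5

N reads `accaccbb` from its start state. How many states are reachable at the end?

0

Start: {s5}
read a: {}
The reachable set is empty and stays empty for the remaining 7 symbols.
Final reachable set {} has 0 states.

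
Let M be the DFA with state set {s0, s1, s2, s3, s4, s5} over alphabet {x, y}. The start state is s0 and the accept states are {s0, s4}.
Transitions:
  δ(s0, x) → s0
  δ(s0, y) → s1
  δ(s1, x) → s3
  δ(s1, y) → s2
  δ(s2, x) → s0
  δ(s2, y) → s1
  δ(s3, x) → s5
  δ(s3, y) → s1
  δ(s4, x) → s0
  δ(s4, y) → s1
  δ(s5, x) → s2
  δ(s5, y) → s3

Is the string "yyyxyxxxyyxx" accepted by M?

s0 --y--> s1
s1 --y--> s2
s2 --y--> s1
s1 --x--> s3
s3 --y--> s1
s1 --x--> s3
s3 --x--> s5
s5 --x--> s2
s2 --y--> s1
s1 --y--> s2
s2 --x--> s0
s0 --x--> s0
End in state s0, which is an accepting state.

accepted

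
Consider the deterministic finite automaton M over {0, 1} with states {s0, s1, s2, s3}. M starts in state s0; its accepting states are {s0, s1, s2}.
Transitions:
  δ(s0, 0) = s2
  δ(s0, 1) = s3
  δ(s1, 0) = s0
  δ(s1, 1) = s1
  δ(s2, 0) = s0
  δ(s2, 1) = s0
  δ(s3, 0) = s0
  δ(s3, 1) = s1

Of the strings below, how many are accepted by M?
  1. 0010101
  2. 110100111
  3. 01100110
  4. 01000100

3

0010101: rejected
110100111: accepted
01100110: accepted
01000100: accepted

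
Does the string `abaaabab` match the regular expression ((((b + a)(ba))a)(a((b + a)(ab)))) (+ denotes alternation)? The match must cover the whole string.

Split as abaa·abab: (((b+a)(ba))a) matches abaa and (a((b+a)(ab))) matches abab.

yes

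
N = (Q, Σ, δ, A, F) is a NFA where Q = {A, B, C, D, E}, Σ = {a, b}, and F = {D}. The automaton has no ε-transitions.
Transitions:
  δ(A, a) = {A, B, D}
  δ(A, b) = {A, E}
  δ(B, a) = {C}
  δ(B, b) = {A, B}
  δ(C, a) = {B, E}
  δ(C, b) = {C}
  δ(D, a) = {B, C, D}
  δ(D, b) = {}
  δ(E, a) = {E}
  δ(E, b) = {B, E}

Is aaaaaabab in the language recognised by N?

rejected

Start: {A}
read a: {A, B, D}
read a: {A, B, C, D}
read a: {A, B, C, D, E}
read a: {A, B, C, D, E}
read a: {A, B, C, D, E}
read a: {A, B, C, D, E}
read b: {A, B, C, E}
read a: {A, B, C, D, E}
read b: {A, B, C, E}
Reachable ∩ accepting = {} — empty.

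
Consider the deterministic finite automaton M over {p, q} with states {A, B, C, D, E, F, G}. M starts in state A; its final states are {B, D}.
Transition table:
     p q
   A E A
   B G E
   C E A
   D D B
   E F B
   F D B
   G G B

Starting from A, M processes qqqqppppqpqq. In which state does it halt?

E

A --q--> A
A --q--> A
A --q--> A
A --q--> A
A --p--> E
E --p--> F
F --p--> D
D --p--> D
D --q--> B
B --p--> G
G --q--> B
B --q--> E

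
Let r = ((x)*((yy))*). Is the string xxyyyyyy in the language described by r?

Split as xx·yyyyyy: (x)* matches xx and ((yy))* matches yyyyyy.

yes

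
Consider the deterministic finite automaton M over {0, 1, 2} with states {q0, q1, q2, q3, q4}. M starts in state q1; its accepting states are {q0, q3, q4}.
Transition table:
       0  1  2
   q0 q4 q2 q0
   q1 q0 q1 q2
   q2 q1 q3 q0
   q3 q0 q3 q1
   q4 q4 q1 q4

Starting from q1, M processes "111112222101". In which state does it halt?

q1 --1--> q1
q1 --1--> q1
q1 --1--> q1
q1 --1--> q1
q1 --1--> q1
q1 --2--> q2
q2 --2--> q0
q0 --2--> q0
q0 --2--> q0
q0 --1--> q2
q2 --0--> q1
q1 --1--> q1

q1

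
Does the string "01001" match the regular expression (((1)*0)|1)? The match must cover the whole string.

no

Neither ((1)*0) nor 1 matches 01001.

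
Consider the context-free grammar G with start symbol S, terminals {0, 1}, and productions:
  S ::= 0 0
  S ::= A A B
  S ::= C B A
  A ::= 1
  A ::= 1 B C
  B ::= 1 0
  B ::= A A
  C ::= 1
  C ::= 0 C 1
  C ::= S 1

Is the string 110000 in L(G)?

no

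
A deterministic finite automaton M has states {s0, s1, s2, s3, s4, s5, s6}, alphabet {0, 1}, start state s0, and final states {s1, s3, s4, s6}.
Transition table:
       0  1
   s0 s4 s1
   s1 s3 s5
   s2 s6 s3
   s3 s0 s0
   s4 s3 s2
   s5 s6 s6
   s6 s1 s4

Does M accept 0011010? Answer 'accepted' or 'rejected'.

accepted

s0 --0--> s4
s4 --0--> s3
s3 --1--> s0
s0 --1--> s1
s1 --0--> s3
s3 --1--> s0
s0 --0--> s4
End in state s4, which is an accepting state.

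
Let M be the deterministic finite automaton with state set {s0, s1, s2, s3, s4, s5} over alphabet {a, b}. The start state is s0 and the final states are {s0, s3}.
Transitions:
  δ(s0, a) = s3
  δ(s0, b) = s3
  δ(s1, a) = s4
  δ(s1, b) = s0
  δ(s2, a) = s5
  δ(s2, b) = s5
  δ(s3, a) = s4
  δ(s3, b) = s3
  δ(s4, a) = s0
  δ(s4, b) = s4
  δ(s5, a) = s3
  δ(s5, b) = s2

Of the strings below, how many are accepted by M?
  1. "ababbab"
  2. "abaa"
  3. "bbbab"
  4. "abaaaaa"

"ababbab": accepted
"abaa": accepted
"bbbab": rejected
"abaaaaa": accepted

3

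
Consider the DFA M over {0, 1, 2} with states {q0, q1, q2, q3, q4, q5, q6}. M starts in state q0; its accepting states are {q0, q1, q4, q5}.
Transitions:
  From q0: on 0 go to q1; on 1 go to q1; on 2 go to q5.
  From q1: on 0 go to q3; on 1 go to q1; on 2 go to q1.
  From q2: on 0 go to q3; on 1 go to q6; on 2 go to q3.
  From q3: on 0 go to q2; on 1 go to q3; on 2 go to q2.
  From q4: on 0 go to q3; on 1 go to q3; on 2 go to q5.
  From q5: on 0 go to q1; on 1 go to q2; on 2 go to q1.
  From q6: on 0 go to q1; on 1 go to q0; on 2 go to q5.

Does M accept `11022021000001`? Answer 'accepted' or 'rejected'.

q0 --1--> q1
q1 --1--> q1
q1 --0--> q3
q3 --2--> q2
q2 --2--> q3
q3 --0--> q2
q2 --2--> q3
q3 --1--> q3
q3 --0--> q2
q2 --0--> q3
q3 --0--> q2
q2 --0--> q3
q3 --0--> q2
q2 --1--> q6
End in state q6, which is not an accepting state.

rejected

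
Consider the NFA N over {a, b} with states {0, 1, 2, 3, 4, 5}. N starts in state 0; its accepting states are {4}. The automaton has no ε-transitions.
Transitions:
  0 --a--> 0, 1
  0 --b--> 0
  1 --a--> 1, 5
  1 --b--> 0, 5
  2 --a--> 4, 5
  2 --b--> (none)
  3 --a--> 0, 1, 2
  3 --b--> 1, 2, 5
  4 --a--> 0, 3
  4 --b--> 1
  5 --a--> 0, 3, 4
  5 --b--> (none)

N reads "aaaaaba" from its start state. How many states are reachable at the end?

5

Start: {0}
read a: {0, 1}
read a: {0, 1, 5}
read a: {0, 1, 3, 4, 5}
read a: {0, 1, 2, 3, 4, 5}
read a: {0, 1, 2, 3, 4, 5}
read b: {0, 1, 2, 5}
read a: {0, 1, 3, 4, 5}
Final reachable set {0, 1, 3, 4, 5} has 5 states.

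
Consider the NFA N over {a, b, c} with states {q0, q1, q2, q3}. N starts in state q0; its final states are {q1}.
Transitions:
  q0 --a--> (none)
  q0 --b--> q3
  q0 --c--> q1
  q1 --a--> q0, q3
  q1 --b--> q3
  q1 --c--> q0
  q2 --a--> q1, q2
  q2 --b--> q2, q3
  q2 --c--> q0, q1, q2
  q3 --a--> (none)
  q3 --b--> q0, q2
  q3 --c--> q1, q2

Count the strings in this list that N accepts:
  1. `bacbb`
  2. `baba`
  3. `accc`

0

`bacbb`: rejected
`baba`: rejected
`accc`: rejected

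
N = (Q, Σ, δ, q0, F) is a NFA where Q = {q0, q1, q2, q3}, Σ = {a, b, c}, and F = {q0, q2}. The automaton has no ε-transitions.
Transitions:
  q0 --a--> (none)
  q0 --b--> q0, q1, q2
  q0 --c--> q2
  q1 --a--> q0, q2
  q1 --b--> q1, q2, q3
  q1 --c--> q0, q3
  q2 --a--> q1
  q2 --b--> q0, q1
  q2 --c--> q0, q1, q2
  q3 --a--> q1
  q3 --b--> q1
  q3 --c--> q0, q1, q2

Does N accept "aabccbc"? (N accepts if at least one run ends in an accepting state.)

Start: {q0}
read a: {}
The reachable set is empty and stays empty for the remaining 6 symbols.
Reachable ∩ accepting = {} — empty.

rejected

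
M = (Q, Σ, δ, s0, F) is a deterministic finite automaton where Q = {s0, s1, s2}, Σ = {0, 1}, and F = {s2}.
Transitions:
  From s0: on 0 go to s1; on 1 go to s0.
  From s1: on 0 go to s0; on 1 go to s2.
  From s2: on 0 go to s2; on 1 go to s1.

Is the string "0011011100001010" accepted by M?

rejected

s0 --0--> s1
s1 --0--> s0
s0 --1--> s0
s0 --1--> s0
s0 --0--> s1
s1 --1--> s2
s2 --1--> s1
s1 --1--> s2
s2 --0--> s2
s2 --0--> s2
s2 --0--> s2
s2 --0--> s2
s2 --1--> s1
s1 --0--> s0
s0 --1--> s0
s0 --0--> s1
End in state s1, which is not an accepting state.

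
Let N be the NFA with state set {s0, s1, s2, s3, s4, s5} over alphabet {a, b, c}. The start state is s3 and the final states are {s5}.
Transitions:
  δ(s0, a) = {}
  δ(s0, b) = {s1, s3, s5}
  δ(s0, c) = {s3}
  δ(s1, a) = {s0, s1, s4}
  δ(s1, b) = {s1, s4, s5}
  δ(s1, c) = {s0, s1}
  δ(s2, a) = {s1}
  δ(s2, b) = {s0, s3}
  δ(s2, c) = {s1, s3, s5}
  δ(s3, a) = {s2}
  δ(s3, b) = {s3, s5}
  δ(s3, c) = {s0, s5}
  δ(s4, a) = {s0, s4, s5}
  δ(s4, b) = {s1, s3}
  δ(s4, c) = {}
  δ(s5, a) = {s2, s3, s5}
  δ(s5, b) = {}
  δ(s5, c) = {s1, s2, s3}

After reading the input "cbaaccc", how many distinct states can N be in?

5

Start: {s3}
read c: {s0, s5}
read b: {s1, s3, s5}
read a: {s0, s1, s2, s3, s4, s5}
read a: {s0, s1, s2, s3, s4, s5}
read c: {s0, s1, s2, s3, s5}
read c: {s0, s1, s2, s3, s5}
read c: {s0, s1, s2, s3, s5}
Final reachable set {s0, s1, s2, s3, s5} has 5 states.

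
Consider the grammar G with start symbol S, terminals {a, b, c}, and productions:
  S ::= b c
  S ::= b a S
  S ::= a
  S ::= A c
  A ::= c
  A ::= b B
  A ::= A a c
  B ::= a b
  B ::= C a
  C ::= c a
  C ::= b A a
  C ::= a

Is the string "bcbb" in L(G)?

no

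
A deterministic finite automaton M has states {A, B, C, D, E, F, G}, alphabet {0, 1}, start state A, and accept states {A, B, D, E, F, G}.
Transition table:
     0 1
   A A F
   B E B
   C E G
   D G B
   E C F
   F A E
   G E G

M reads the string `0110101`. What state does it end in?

F

A --0--> A
A --1--> F
F --1--> E
E --0--> C
C --1--> G
G --0--> E
E --1--> F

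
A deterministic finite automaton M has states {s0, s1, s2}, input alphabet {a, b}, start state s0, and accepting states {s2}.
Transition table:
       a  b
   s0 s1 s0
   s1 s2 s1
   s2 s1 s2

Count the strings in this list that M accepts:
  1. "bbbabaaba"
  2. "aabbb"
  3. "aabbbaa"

"bbbabaaba": accepted
"aabbb": accepted
"aabbbaa": accepted

3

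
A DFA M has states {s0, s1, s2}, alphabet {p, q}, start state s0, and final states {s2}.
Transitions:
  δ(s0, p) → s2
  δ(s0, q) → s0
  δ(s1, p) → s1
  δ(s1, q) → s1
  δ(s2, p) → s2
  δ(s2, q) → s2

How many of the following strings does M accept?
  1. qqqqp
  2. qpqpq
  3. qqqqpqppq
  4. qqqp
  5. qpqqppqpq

qqqqp: accepted
qpqpq: accepted
qqqqpqppq: accepted
qqqp: accepted
qpqqppqpq: accepted

5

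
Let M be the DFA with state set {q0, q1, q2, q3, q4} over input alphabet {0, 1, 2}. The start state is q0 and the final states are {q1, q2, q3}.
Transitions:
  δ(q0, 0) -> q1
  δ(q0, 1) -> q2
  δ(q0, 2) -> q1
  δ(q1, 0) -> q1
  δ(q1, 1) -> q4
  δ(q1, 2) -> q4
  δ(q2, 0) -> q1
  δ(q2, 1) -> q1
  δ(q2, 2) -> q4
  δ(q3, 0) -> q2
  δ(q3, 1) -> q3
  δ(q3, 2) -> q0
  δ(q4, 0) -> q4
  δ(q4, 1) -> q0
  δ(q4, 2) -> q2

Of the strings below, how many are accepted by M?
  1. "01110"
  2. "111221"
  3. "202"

"01110": accepted
"111221": rejected
"202": rejected

1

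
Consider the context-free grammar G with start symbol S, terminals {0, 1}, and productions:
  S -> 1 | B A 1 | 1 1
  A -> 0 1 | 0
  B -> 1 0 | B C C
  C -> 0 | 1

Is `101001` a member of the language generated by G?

yes

S ⇒ BA1 ⇒ BCCA1 ⇒ 10CCA1 ⇒ 101CA1 ⇒ 1010A1 ⇒ 101001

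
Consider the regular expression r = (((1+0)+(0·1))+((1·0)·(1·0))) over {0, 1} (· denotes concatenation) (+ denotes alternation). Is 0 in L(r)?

yes

The left alternative ((1+0)+(0·1)) matches 0.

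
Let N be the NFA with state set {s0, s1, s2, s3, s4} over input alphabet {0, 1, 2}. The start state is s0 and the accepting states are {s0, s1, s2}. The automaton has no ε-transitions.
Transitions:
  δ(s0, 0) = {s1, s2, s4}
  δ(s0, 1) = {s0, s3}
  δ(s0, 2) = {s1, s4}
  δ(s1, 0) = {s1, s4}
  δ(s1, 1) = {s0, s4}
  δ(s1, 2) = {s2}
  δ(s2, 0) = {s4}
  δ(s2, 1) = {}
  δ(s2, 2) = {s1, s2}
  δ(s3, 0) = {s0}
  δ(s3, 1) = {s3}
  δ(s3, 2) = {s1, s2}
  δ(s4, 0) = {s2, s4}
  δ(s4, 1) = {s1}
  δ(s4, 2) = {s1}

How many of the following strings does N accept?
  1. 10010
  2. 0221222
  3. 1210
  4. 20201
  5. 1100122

10010: accepted
0221222: accepted
1210: accepted
20201: accepted
1100122: accepted

5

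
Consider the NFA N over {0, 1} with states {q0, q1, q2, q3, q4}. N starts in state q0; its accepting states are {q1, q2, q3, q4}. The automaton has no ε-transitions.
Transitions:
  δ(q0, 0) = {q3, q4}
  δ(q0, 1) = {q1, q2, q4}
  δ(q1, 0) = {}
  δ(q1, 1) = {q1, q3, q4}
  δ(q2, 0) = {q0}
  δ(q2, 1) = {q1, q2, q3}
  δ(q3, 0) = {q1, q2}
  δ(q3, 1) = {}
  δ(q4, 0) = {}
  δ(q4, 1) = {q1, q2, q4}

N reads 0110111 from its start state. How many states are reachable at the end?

4

Start: {q0}
read 0: {q3, q4}
read 1: {q1, q2, q4}
read 1: {q1, q2, q3, q4}
read 0: {q0, q1, q2}
read 1: {q1, q2, q3, q4}
read 1: {q1, q2, q3, q4}
read 1: {q1, q2, q3, q4}
Final reachable set {q1, q2, q3, q4} has 4 states.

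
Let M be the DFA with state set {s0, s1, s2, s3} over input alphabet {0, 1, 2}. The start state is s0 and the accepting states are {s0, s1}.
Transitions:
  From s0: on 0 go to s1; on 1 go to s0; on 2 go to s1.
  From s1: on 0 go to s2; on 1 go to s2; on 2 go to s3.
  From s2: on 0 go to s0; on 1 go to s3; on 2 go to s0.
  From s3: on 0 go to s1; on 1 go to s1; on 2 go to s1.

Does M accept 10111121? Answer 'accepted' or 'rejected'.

accepted

s0 --1--> s0
s0 --0--> s1
s1 --1--> s2
s2 --1--> s3
s3 --1--> s1
s1 --1--> s2
s2 --2--> s0
s0 --1--> s0
End in state s0, which is an accepting state.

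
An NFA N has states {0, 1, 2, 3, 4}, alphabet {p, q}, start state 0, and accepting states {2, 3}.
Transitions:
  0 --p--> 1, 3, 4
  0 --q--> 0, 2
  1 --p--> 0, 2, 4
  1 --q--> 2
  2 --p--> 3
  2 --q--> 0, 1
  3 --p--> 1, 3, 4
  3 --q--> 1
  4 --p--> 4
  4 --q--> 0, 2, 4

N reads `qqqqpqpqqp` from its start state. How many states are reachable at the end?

Start: {0}
read q: {0, 2}
read q: {0, 1, 2}
read q: {0, 1, 2}
read q: {0, 1, 2}
read p: {0, 1, 2, 3, 4}
read q: {0, 1, 2, 4}
read p: {0, 1, 2, 3, 4}
read q: {0, 1, 2, 4}
read q: {0, 1, 2, 4}
read p: {0, 1, 2, 3, 4}
Final reachable set {0, 1, 2, 3, 4} has 5 states.

5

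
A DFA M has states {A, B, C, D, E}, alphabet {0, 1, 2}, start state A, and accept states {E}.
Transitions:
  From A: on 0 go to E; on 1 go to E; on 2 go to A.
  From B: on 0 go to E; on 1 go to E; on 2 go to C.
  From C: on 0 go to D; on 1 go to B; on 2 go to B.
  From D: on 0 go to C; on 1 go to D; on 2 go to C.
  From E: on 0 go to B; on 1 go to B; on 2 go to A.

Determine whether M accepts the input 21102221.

accepted

A --2--> A
A --1--> E
E --1--> B
B --0--> E
E --2--> A
A --2--> A
A --2--> A
A --1--> E
End in state E, which is an accepting state.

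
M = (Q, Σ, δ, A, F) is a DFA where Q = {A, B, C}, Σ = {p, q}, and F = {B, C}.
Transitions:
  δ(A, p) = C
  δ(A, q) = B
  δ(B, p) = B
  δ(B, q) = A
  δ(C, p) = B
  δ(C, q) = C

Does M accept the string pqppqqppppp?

A --p--> C
C --q--> C
C --p--> B
B --p--> B
B --q--> A
A --q--> B
B --p--> B
B --p--> B
B --p--> B
B --p--> B
B --p--> B
End in state B, which is an accepting state.

accepted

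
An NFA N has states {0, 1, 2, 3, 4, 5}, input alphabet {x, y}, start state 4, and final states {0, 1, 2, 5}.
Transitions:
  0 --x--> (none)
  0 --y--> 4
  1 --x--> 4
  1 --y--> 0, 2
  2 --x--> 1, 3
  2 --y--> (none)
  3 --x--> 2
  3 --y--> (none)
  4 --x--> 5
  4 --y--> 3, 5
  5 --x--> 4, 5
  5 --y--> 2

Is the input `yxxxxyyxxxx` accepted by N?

Start: {4}
read y: {3, 5}
read x: {2, 4, 5}
read x: {1, 3, 4, 5}
read x: {2, 4, 5}
read x: {1, 3, 4, 5}
read y: {0, 2, 3, 5}
read y: {2, 4}
read x: {1, 3, 5}
read x: {2, 4, 5}
read x: {1, 3, 4, 5}
read x: {2, 4, 5}
Reachable ∩ accepting = {2, 5} — nonempty.

accepted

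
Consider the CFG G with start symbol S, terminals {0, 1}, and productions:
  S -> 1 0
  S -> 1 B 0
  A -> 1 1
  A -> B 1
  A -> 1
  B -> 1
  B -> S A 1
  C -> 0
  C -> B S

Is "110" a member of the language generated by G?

S ⇒ 1B0 ⇒ 110

yes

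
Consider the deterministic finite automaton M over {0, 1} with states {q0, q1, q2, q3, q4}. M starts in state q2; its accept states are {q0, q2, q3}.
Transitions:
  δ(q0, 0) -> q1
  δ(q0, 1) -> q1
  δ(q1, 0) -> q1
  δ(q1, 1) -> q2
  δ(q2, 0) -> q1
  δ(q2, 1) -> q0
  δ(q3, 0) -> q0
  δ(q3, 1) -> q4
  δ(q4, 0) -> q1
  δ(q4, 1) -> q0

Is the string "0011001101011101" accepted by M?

accepted

q2 --0--> q1
q1 --0--> q1
q1 --1--> q2
q2 --1--> q0
q0 --0--> q1
q1 --0--> q1
q1 --1--> q2
q2 --1--> q0
q0 --0--> q1
q1 --1--> q2
q2 --0--> q1
q1 --1--> q2
q2 --1--> q0
q0 --1--> q1
q1 --0--> q1
q1 --1--> q2
End in state q2, which is an accepting state.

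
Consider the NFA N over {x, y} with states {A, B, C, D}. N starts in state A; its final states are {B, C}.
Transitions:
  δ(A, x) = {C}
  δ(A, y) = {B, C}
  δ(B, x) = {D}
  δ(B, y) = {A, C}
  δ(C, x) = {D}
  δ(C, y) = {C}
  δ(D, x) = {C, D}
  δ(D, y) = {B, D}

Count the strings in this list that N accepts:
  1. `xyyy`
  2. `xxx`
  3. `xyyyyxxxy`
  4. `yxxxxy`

`xyyy`: accepted
`xxx`: accepted
`xyyyyxxxy`: accepted
`yxxxxy`: accepted

4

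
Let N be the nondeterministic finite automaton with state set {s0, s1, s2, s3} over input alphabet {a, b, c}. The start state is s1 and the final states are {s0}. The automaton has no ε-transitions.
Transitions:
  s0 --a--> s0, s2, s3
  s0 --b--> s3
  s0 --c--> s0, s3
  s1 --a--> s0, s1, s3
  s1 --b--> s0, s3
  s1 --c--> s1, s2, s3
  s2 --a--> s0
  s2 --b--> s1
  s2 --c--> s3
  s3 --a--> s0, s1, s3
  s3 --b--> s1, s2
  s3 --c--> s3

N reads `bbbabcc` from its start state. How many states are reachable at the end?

4

Start: {s1}
read b: {s0, s3}
read b: {s1, s2, s3}
read b: {s0, s1, s2, s3}
read a: {s0, s1, s2, s3}
read b: {s0, s1, s2, s3}
read c: {s0, s1, s2, s3}
read c: {s0, s1, s2, s3}
Final reachable set {s0, s1, s2, s3} has 4 states.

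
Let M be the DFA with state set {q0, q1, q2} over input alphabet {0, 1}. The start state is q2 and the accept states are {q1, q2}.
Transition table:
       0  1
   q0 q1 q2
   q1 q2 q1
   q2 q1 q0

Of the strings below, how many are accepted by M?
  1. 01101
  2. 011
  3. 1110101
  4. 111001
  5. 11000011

2

01101: rejected
011: accepted
1110101: rejected
111001: rejected
11000011: accepted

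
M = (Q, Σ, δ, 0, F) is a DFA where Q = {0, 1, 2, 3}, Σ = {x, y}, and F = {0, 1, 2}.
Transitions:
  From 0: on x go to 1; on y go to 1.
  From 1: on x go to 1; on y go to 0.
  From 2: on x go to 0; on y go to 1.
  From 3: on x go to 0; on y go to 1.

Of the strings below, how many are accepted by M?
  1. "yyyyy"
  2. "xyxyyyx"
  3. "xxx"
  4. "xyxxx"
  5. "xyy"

"yyyyy": accepted
"xyxyyyx": accepted
"xxx": accepted
"xyxxx": accepted
"xyy": accepted

5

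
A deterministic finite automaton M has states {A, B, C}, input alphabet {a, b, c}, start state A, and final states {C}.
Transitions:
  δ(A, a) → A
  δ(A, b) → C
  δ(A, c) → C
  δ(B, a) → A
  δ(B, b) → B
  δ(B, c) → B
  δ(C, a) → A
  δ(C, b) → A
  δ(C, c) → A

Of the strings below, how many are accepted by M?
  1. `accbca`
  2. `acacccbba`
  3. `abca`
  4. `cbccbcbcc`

`accbca`: rejected
`acacccbba`: rejected
`abca`: rejected
`cbccbcbcc`: accepted

1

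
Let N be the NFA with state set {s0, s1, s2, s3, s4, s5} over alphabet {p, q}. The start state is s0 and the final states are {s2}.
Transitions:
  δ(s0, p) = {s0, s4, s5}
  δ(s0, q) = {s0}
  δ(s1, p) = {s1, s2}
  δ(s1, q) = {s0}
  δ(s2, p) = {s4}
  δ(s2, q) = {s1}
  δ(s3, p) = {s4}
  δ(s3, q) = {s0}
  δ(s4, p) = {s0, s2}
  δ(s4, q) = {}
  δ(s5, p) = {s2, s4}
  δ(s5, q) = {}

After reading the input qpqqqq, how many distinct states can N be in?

1

Start: {s0}
read q: {s0}
read p: {s0, s4, s5}
read q: {s0}
read q: {s0}
read q: {s0}
read q: {s0}
Final reachable set {s0} has 1 state.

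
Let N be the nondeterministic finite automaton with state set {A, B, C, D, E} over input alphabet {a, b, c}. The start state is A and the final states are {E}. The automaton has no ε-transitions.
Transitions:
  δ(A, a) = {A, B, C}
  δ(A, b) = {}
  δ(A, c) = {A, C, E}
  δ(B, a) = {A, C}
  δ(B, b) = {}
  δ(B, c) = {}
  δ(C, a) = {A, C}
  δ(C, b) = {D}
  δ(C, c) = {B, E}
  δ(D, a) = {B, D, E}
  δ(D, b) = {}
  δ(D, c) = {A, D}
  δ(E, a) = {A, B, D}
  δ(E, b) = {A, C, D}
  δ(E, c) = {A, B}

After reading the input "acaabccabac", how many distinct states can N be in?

Start: {A}
read a: {A, B, C}
read c: {A, B, C, E}
read a: {A, B, C, D}
read a: {A, B, C, D, E}
read b: {A, C, D}
read c: {A, B, C, D, E}
read c: {A, B, C, D, E}
read a: {A, B, C, D, E}
read b: {A, C, D}
read a: {A, B, C, D, E}
read c: {A, B, C, D, E}
Final reachable set {A, B, C, D, E} has 5 states.

5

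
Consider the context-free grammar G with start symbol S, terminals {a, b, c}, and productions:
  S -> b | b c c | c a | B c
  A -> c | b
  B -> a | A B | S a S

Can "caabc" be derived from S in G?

S ⇒ Bc ⇒ SaSc ⇒ caaSc ⇒ caabc

yes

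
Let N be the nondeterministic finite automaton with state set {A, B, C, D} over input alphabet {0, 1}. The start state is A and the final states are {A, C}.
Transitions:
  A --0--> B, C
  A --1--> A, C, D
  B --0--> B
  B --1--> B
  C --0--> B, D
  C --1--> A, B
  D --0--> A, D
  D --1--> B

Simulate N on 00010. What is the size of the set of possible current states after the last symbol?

4

Start: {A}
read 0: {B, C}
read 0: {B, D}
read 0: {A, B, D}
read 1: {A, B, C, D}
read 0: {A, B, C, D}
Final reachable set {A, B, C, D} has 4 states.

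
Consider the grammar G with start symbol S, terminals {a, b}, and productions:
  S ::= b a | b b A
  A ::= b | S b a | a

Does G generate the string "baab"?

no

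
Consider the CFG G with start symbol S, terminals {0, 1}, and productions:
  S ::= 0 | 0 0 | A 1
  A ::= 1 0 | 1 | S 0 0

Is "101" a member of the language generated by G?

yes

S ⇒ A1 ⇒ 101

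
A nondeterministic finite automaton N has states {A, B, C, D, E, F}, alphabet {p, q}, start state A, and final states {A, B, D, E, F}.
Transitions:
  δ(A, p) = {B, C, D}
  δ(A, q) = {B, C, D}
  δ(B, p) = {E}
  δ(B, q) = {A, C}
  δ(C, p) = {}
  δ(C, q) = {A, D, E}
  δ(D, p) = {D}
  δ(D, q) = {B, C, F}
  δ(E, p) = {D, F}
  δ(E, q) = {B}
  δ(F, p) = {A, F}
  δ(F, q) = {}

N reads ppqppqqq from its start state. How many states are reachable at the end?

6

Start: {A}
read p: {B, C, D}
read p: {D, E}
read q: {B, C, F}
read p: {A, E, F}
read p: {A, B, C, D, F}
read q: {A, B, C, D, E, F}
read q: {A, B, C, D, E, F}
read q: {A, B, C, D, E, F}
Final reachable set {A, B, C, D, E, F} has 6 states.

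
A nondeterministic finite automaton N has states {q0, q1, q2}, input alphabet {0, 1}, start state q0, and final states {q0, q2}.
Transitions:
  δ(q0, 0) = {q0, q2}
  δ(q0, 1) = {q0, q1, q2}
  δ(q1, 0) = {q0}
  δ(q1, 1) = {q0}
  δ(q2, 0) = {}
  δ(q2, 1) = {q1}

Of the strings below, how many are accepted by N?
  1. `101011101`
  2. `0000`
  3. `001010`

3

`101011101`: accepted
`0000`: accepted
`001010`: accepted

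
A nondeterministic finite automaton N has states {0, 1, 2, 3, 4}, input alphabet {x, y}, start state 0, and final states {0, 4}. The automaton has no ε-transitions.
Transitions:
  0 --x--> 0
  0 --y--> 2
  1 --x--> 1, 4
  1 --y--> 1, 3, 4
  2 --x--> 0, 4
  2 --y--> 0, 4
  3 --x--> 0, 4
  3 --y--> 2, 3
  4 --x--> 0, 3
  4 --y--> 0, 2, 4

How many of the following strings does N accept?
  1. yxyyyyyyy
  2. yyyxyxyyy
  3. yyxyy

3

yxyyyyyyy: accepted
yyyxyxyyy: accepted
yyxyy: accepted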